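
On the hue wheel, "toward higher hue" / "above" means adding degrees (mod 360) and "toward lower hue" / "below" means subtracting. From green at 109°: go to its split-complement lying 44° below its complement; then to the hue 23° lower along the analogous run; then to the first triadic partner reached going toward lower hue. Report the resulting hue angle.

109 + 136 = 245°   (split-comp 44° ↓)
245 − 23 = 222°   (analog 23° ↓)
222 − 120 = 102°   (triadic ↓)

102°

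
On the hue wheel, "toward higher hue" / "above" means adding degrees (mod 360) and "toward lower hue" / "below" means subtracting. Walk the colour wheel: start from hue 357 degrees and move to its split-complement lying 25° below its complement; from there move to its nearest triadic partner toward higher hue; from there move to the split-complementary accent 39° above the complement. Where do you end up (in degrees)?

split-comp 25° ↓ +155°: 357 + 155 = 512 → 512 − 360 = 152°
triadic ↑ +120°: 152 + 120 = 272°
split-comp 39° ↑ +219°: 272 + 219 = 491 → 491 − 360 = 131°

131°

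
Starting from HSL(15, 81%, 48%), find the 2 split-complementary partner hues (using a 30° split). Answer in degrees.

Complement of 15°: 15 + 180 = 195°
195 − 30 = 165°
195 + 30 = 225°

165° and 225°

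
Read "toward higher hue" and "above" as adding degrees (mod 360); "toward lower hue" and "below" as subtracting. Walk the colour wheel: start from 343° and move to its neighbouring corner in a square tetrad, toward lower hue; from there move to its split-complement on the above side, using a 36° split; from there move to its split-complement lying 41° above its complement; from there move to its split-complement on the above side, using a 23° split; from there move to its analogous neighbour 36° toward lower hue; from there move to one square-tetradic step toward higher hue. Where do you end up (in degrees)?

−90° (square ↓): 343 − 90 = 253°
+216° (split-comp 36° ↑): 253 + 216 = 469 → 469 − 360 = 109°
+221° (split-comp 41° ↑): 109 + 221 = 330°
+203° (split-comp 23° ↑): 330 + 203 = 533 → 533 − 360 = 173°
−36° (analog 36° ↓): 173 − 36 = 137°
+90° (square ↑): 137 + 90 = 227°

227°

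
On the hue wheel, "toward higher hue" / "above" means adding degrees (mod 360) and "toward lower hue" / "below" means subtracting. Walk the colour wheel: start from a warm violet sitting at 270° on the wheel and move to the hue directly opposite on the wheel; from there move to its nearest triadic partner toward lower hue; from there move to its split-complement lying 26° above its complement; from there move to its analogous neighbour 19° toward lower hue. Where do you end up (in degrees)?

157°

270 + 180 = 450 → 450 − 360 = 90°   (complement)
90 − 120 = -30 → -30 + 360 = 330°   (triadic ↓)
330 + 206 = 536 → 536 − 360 = 176°   (split-comp 26° ↑)
176 − 19 = 157°   (analog 19° ↓)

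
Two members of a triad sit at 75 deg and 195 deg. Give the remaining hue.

A triad spaces three hues 120° apart.
The full set is {75°, 195°, 315°}.

315°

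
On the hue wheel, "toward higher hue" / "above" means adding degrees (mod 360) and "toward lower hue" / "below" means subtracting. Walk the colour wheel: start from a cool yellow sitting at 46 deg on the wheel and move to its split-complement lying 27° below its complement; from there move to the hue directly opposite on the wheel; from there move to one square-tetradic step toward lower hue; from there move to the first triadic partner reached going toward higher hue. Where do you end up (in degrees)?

46 + 153 = 199°   (split-comp 27° ↓)
199 + 180 = 379 → 379 − 360 = 19°   (complement)
19 − 90 = -71 → -71 + 360 = 289°   (square ↓)
289 + 120 = 409 → 409 − 360 = 49°   (triadic ↑)

49°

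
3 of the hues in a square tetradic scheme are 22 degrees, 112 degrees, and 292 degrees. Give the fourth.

A square tetradic scheme places four hues every 90°.
The full set through 22° is {22°, 112°, 202°, 292°}.
Given {22°, 112°, 292°}, the missing hue is 202°.

202°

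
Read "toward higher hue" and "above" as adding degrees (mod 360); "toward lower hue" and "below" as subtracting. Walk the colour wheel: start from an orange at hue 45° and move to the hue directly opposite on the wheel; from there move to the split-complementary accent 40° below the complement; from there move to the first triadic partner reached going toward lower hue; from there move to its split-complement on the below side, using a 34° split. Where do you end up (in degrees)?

complement +180°: 45 + 180 = 225°
split-comp 40° ↓ +140°: 225 + 140 = 365 → 365 − 360 = 5°
triadic ↓ −120°: 5 − 120 = -115 → -115 + 360 = 245°
split-comp 34° ↓ +146°: 245 + 146 = 391 → 391 − 360 = 31°

31°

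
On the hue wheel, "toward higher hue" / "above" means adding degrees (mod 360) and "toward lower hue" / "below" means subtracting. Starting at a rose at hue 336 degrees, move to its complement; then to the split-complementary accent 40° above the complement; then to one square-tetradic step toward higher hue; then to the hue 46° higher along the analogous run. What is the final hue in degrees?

152°

336 + 180 = 516 → 516 − 360 = 156°   (complement)
156 + 220 = 376 → 376 − 360 = 16°   (split-comp 40° ↑)
16 + 90 = 106°   (square ↑)
106 + 46 = 152°   (analog 46° ↑)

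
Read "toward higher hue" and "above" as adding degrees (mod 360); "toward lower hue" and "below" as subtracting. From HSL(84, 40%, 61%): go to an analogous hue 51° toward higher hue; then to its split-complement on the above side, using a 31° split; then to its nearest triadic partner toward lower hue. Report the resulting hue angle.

226°

84 + 51 = 135°   (analog 51° ↑)
135 + 211 = 346°   (split-comp 31° ↑)
346 − 120 = 226°   (triadic ↓)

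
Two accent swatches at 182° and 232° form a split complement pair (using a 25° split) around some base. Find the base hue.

The accents sit 25° either side of the complement, so the complement is their short-arc midpoint on the wheel.
Short-arc midpoint of 182° and 232°: 207°.
Base is 180° from the complement: 207 − 180 = 27°

27°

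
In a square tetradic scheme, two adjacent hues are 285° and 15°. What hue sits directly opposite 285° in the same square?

A square tetradic scheme places four hues 90° apart; opposite corners are 180° apart.
285 + 180 = 465 → 465 − 360 = 105°

105°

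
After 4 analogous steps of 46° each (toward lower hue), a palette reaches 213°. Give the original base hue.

37°

4 steps of 46° (toward lower hue) give a net shift of −184°.
Start = end − shift: 213 + 184 = 397 → 397 − 360 = 37°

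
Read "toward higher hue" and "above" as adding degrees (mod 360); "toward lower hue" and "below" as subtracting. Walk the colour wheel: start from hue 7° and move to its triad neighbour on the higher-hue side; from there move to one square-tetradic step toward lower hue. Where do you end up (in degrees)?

+120° (triadic ↑): 7 + 120 = 127°
−90° (square ↓): 127 − 90 = 37°

37°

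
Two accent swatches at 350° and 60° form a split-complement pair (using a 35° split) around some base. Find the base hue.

The accents sit 35° either side of the complement, so the complement is their short-arc midpoint on the wheel.
Short-arc midpoint of 350° and 60°: 25°.
Base is 180° from the complement: 25 − 180 = -155 → -155 + 360 = 205°

205°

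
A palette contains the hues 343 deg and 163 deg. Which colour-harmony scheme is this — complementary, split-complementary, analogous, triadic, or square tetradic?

Sort the hues: 163°, 343°.
Successive gaps around the wheel: 180°, 180°.
Two hues 180° apart are complementary.

complementary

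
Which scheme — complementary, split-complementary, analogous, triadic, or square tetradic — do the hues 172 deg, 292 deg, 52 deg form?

Sort the hues: 52°, 172°, 292°.
Successive gaps around the wheel: 120°, 120°, 120°.
Three hues equally spaced 120° apart form a triad.

triadic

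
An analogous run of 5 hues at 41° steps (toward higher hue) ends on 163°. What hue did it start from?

359°

4 steps of 41° (toward higher hue) give a net shift of +164°.
Start = end − shift: 163 − 164 = -1 → -1 + 360 = 359°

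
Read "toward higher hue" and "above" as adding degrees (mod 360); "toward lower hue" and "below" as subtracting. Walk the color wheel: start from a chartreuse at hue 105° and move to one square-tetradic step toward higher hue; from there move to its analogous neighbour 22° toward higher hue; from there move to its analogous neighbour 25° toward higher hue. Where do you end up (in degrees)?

+90° (square ↑): 105 + 90 = 195°
+22° (analog 22° ↑): 195 + 22 = 217°
+25° (analog 25° ↑): 217 + 25 = 242°

242°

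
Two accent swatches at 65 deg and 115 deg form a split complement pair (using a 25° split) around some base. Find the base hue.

The accents sit 25° either side of the complement, so the complement is their short-arc midpoint on the wheel.
Short-arc midpoint of 65° and 115°: 90°.
Base is 180° from the complement: 90 − 180 = -90 → -90 + 360 = 270°

270°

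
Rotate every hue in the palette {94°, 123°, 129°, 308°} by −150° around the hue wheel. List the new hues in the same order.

304°, 333°, 339°, 158°

94 − 150 = -56 → -56 + 360 = 304°
123 − 150 = -27 → -27 + 360 = 333°
129 − 150 = -21 → -21 + 360 = 339°
308 − 150 = 158°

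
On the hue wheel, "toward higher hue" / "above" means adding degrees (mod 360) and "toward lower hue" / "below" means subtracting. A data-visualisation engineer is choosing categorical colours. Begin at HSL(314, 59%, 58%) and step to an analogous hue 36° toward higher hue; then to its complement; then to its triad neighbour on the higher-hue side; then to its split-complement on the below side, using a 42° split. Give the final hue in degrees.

314 + 36 = 350°   (analog 36° ↑)
350 + 180 = 530 → 530 − 360 = 170°   (complement)
170 + 120 = 290°   (triadic ↑)
290 + 138 = 428 → 428 − 360 = 68°   (split-comp 42° ↓)

68°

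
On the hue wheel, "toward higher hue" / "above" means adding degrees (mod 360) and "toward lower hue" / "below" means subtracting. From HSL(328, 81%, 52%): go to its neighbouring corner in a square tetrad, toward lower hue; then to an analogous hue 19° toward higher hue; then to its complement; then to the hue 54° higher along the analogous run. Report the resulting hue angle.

131°

−90° (square ↓): 328 − 90 = 238°
+19° (analog 19° ↑): 238 + 19 = 257°
+180° (complement): 257 + 180 = 437 → 437 − 360 = 77°
+54° (analog 54° ↑): 77 + 54 = 131°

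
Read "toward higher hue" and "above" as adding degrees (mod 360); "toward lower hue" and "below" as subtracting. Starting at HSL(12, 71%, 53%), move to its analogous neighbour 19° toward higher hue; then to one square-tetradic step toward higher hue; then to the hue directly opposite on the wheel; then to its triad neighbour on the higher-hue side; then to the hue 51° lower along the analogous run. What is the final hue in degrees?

12 + 19 = 31°   (analog 19° ↑)
31 + 90 = 121°   (square ↑)
121 + 180 = 301°   (complement)
301 + 120 = 421 → 421 − 360 = 61°   (triadic ↑)
61 − 51 = 10°   (analog 51° ↓)

10°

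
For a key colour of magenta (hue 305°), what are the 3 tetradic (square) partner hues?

A square tetradic scheme places four hues every 90°.
305 + 90 = 395 → 395 − 360 = 35°
305 + 180 = 485 → 485 − 360 = 125°
305 + 270 = 575 → 575 − 360 = 215°

35°, 125°, 215°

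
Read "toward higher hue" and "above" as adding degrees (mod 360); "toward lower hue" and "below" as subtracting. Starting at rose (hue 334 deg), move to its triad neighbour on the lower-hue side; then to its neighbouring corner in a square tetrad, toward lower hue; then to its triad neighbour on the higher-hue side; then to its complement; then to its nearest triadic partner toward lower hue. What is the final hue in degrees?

304°

triadic ↓ −120°: 334 − 120 = 214°
square ↓ −90°: 214 − 90 = 124°
triadic ↑ +120°: 124 + 120 = 244°
complement +180°: 244 + 180 = 424 → 424 − 360 = 64°
triadic ↓ −120°: 64 − 120 = -56 → -56 + 360 = 304°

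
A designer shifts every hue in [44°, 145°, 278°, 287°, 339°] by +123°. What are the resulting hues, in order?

167°, 268°, 41°, 50°, 102°

44 + 123 = 167°
145 + 123 = 268°
278 + 123 = 401 → 401 − 360 = 41°
287 + 123 = 410 → 410 − 360 = 50°
339 + 123 = 462 → 462 − 360 = 102°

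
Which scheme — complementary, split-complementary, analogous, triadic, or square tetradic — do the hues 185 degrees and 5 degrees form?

complementary

Sort the hues: 5°, 185°.
Successive gaps around the wheel: 180°, 180°.
Two hues 180° apart are complementary.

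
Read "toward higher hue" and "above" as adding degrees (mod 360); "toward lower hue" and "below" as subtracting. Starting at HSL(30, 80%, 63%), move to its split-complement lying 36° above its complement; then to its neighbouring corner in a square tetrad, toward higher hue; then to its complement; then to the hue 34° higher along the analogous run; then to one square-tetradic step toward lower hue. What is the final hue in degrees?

100°

+216° (split-comp 36° ↑): 30 + 216 = 246°
+90° (square ↑): 246 + 90 = 336°
+180° (complement): 336 + 180 = 516 → 516 − 360 = 156°
+34° (analog 34° ↑): 156 + 34 = 190°
−90° (square ↓): 190 − 90 = 100°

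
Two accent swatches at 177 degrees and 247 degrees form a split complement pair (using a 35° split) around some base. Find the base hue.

32°

The accents sit 35° either side of the complement, so the complement is their short-arc midpoint on the wheel.
Short-arc midpoint of 177° and 247°: 212°.
Base is 180° from the complement: 212 − 180 = 32°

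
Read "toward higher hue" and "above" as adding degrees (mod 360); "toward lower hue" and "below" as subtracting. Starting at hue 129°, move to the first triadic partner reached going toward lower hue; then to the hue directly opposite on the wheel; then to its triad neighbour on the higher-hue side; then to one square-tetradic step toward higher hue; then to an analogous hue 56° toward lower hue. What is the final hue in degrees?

triadic ↓ −120°: 129 − 120 = 9°
complement +180°: 9 + 180 = 189°
triadic ↑ +120°: 189 + 120 = 309°
square ↑ +90°: 309 + 90 = 399 → 399 − 360 = 39°
analog 56° ↓ −56°: 39 − 56 = -17 → -17 + 360 = 343°

343°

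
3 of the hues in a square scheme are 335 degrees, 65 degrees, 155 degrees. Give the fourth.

A square tetradic scheme places four hues every 90°.
The full set through 65° is {65°, 155°, 245°, 335°}.
Given {65°, 155°, 335°}, the missing hue is 245°.

245°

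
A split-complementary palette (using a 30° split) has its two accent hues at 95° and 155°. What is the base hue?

305°

The accents sit 30° either side of the complement, so the complement is their short-arc midpoint on the wheel.
Short-arc midpoint of 95° and 155°: 125°.
Base is 180° from the complement: 125 − 180 = -55 → -55 + 360 = 305°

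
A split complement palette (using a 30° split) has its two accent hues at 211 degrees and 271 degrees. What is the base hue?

The accents sit 30° either side of the complement, so the complement is their short-arc midpoint on the wheel.
Short-arc midpoint of 211° and 271°: 241°.
Base is 180° from the complement: 241 − 180 = 61°

61°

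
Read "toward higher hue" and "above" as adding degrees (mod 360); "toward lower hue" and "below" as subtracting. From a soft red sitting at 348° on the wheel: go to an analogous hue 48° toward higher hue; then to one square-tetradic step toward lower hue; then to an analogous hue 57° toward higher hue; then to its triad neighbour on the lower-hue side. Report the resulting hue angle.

243°

348 + 48 = 396 → 396 − 360 = 36°   (analog 48° ↑)
36 − 90 = -54 → -54 + 360 = 306°   (square ↓)
306 + 57 = 363 → 363 − 360 = 3°   (analog 57° ↑)
3 − 120 = -117 → -117 + 360 = 243°   (triadic ↓)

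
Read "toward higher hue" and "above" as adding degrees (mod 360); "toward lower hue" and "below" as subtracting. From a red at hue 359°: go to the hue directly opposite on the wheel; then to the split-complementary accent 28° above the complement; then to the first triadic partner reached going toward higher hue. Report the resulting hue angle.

147°

+180° (complement): 359 + 180 = 539 → 539 − 360 = 179°
+208° (split-comp 28° ↑): 179 + 208 = 387 → 387 − 360 = 27°
+120° (triadic ↑): 27 + 120 = 147°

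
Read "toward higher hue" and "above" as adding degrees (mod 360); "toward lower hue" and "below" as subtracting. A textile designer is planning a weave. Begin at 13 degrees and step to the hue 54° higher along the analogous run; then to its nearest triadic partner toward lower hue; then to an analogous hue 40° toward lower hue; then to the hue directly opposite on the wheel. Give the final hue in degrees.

+54° (analog 54° ↑): 13 + 54 = 67°
−120° (triadic ↓): 67 − 120 = -53 → -53 + 360 = 307°
−40° (analog 40° ↓): 307 − 40 = 267°
+180° (complement): 267 + 180 = 447 → 447 − 360 = 87°

87°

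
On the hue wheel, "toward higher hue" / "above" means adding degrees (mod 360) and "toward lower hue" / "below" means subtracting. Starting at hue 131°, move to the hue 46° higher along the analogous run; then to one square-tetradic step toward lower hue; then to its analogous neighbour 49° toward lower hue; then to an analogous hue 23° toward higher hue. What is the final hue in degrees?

61°

analog 46° ↑ +46°: 131 + 46 = 177°
square ↓ −90°: 177 − 90 = 87°
analog 49° ↓ −49°: 87 − 49 = 38°
analog 23° ↑ +23°: 38 + 23 = 61°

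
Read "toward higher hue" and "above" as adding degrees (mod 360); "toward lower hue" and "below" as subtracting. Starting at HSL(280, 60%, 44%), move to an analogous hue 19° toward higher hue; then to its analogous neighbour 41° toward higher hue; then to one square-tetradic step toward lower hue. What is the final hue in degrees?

250°

+19° (analog 19° ↑): 280 + 19 = 299°
+41° (analog 41° ↑): 299 + 41 = 340°
−90° (square ↓): 340 − 90 = 250°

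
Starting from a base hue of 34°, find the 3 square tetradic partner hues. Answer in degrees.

124°, 214° and 304°

A square tetradic scheme places four hues every 90°.
34 + 90 = 124°
34 + 180 = 214°
34 + 270 = 304°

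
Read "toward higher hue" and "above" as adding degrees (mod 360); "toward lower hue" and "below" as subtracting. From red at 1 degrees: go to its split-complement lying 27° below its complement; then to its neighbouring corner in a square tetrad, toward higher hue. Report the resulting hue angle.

244°

+153° (split-comp 27° ↓): 1 + 153 = 154°
+90° (square ↑): 154 + 90 = 244°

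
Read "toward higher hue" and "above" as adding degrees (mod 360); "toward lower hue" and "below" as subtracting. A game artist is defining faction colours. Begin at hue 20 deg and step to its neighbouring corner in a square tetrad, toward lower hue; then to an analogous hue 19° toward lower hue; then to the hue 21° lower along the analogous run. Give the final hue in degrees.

square ↓ −90°: 20 − 90 = -70 → -70 + 360 = 290°
analog 19° ↓ −19°: 290 − 19 = 271°
analog 21° ↓ −21°: 271 − 21 = 250°

250°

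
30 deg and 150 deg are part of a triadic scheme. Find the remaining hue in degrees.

270°

A triad places three hues 120° apart.
The full set through 30° is {30°, 150°, 270°}.
Given {30°, 150°}, the missing hue is 270°.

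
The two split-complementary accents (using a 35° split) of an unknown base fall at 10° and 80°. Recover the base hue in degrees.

The accents sit 35° either side of the complement, so the complement is their short-arc midpoint on the wheel.
Short-arc midpoint of 10° and 80°: 45°.
Base is 180° from the complement: 45 − 180 = -135 → -135 + 360 = 225°

225°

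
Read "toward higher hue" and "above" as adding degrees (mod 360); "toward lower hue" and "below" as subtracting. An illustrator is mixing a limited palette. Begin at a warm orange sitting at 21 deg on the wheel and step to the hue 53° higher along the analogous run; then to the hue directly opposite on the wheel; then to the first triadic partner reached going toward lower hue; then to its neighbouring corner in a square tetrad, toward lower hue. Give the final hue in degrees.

+53° (analog 53° ↑): 21 + 53 = 74°
+180° (complement): 74 + 180 = 254°
−120° (triadic ↓): 254 − 120 = 134°
−90° (square ↓): 134 − 90 = 44°

44°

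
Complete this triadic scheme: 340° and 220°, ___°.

100°

A triad places three hues 120° apart.
The full set through 220° is {100°, 220°, 340°}.
Given {220°, 340°}, the missing hue is 100°.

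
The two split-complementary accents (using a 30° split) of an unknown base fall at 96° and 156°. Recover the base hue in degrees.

The accents sit 30° either side of the complement, so the complement is their short-arc midpoint on the wheel.
Short-arc midpoint of 96° and 156°: 126°.
Base is 180° from the complement: 126 − 180 = -54 → -54 + 360 = 306°

306°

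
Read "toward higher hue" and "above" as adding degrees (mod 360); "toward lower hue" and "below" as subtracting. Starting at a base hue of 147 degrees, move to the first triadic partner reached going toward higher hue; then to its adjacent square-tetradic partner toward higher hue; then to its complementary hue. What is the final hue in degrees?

+120° (triadic ↑): 147 + 120 = 267°
+90° (square ↑): 267 + 90 = 357°
+180° (complement): 357 + 180 = 537 → 537 − 360 = 177°

177°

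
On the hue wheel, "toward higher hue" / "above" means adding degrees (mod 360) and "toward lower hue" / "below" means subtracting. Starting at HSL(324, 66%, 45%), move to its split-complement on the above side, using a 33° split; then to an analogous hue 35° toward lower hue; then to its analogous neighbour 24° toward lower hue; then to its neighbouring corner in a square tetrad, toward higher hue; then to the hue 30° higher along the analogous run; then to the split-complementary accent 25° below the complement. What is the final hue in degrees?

+213° (split-comp 33° ↑): 324 + 213 = 537 → 537 − 360 = 177°
−35° (analog 35° ↓): 177 − 35 = 142°
−24° (analog 24° ↓): 142 − 24 = 118°
+90° (square ↑): 118 + 90 = 208°
+30° (analog 30° ↑): 208 + 30 = 238°
+155° (split-comp 25° ↓): 238 + 155 = 393 → 393 − 360 = 33°

33°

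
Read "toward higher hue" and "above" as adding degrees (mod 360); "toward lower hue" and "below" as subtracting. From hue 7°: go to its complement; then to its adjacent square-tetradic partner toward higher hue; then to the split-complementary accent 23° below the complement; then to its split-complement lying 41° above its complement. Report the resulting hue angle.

7 + 180 = 187°   (complement)
187 + 90 = 277°   (square ↑)
277 + 157 = 434 → 434 − 360 = 74°   (split-comp 23° ↓)
74 + 221 = 295°   (split-comp 41° ↑)

295°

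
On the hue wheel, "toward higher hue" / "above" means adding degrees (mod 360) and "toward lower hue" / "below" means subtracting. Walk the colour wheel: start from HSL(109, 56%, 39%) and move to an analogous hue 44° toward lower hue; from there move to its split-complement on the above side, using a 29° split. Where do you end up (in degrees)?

−44° (analog 44° ↓): 109 − 44 = 65°
+209° (split-comp 29° ↑): 65 + 209 = 274°

274°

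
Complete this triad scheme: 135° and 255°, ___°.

A triad places three hues 120° apart.
The full set through 135° is {15°, 135°, 255°}.
Given {135°, 255°}, the missing hue is 15°.

15°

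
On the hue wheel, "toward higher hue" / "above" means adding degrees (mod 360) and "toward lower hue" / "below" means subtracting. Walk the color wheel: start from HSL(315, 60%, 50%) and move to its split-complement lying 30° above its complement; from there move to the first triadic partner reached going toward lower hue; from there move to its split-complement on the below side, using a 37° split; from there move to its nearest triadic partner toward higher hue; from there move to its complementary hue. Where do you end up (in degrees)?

128°

+210° (split-comp 30° ↑): 315 + 210 = 525 → 525 − 360 = 165°
−120° (triadic ↓): 165 − 120 = 45°
+143° (split-comp 37° ↓): 45 + 143 = 188°
+120° (triadic ↑): 188 + 120 = 308°
+180° (complement): 308 + 180 = 488 → 488 − 360 = 128°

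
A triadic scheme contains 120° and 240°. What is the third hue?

A triad spaces three hues 120° apart.
The full set is {0°, 120°, 240°}.

0°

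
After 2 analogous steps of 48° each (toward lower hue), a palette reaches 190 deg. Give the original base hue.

2 steps of 48° (toward lower hue) give a net shift of −96°.
Start = end − shift: 190 + 96 = 286°

286°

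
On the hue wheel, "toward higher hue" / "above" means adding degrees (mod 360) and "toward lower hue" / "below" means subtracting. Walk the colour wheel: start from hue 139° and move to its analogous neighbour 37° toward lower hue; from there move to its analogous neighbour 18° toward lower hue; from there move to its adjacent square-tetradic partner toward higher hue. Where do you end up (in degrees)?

139 − 37 = 102°   (analog 37° ↓)
102 − 18 = 84°   (analog 18° ↓)
84 + 90 = 174°   (square ↑)

174°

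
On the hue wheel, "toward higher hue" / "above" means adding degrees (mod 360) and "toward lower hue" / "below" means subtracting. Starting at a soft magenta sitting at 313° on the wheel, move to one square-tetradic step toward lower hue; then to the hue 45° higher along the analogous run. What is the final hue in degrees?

268°

−90° (square ↓): 313 − 90 = 223°
+45° (analog 45° ↑): 223 + 45 = 268°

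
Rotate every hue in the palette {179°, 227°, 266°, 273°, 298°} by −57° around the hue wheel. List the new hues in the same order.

179 − 57 = 122°
227 − 57 = 170°
266 − 57 = 209°
273 − 57 = 216°
298 − 57 = 241°

122°, 170°, 209°, 216°, 241°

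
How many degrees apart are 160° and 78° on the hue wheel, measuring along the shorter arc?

|160 − 78| = 82.
82 ≤ 180, so the shorter arc is 82°.

82°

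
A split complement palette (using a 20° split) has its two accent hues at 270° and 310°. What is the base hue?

The accents sit 20° either side of the complement, so the complement is their short-arc midpoint on the wheel.
Short-arc midpoint of 270° and 310°: 290°.
Base is 180° from the complement: 290 − 180 = 110°

110°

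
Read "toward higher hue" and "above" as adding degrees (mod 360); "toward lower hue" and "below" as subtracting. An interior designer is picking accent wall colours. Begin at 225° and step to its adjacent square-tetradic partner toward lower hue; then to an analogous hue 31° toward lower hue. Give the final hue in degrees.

225 − 90 = 135°   (square ↓)
135 − 31 = 104°   (analog 31° ↓)

104°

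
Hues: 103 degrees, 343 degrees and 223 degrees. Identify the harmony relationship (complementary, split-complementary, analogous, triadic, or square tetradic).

triadic

Sort the hues: 103°, 223°, 343°.
Successive gaps around the wheel: 120°, 120°, 120°.
Three hues equally spaced 120° apart form a triad.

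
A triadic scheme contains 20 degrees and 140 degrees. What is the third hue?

A triad spaces three hues 120° apart.
The full set is {20°, 140°, 260°}.

260°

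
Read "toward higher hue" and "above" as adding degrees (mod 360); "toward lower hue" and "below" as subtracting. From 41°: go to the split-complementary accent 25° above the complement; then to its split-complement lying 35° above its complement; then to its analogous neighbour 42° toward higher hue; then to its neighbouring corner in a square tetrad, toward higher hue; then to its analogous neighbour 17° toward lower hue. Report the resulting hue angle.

41 + 205 = 246°   (split-comp 25° ↑)
246 + 215 = 461 → 461 − 360 = 101°   (split-comp 35° ↑)
101 + 42 = 143°   (analog 42° ↑)
143 + 90 = 233°   (square ↑)
233 − 17 = 216°   (analog 17° ↓)

216°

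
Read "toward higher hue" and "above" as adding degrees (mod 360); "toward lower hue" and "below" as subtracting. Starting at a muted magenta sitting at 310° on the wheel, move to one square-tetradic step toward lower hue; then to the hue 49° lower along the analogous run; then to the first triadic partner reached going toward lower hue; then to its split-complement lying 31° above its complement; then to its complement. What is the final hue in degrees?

310 − 90 = 220°   (square ↓)
220 − 49 = 171°   (analog 49° ↓)
171 − 120 = 51°   (triadic ↓)
51 + 211 = 262°   (split-comp 31° ↑)
262 + 180 = 442 → 442 − 360 = 82°   (complement)

82°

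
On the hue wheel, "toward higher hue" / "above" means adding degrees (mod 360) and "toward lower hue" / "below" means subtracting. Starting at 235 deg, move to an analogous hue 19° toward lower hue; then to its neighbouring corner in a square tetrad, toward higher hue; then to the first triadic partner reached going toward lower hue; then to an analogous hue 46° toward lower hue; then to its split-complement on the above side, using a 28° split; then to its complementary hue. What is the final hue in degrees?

analog 19° ↓ −19°: 235 − 19 = 216°
square ↑ +90°: 216 + 90 = 306°
triadic ↓ −120°: 306 − 120 = 186°
analog 46° ↓ −46°: 186 − 46 = 140°
split-comp 28° ↑ +208°: 140 + 208 = 348°
complement +180°: 348 + 180 = 528 → 528 − 360 = 168°

168°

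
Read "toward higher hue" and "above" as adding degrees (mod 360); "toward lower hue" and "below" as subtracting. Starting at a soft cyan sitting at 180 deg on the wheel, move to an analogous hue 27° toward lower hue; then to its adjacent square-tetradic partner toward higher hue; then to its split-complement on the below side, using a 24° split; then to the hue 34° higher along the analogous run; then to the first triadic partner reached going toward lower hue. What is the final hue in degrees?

180 − 27 = 153°   (analog 27° ↓)
153 + 90 = 243°   (square ↑)
243 + 156 = 399 → 399 − 360 = 39°   (split-comp 24° ↓)
39 + 34 = 73°   (analog 34° ↑)
73 − 120 = -47 → -47 + 360 = 313°   (triadic ↓)

313°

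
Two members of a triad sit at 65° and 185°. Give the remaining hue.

305°

A triad spaces three hues 120° apart.
The full set is {65°, 185°, 305°}.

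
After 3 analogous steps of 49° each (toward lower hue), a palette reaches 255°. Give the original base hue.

3 steps of 49° (toward lower hue) give a net shift of −147°.
Start = end − shift: 255 + 147 = 402 → 402 − 360 = 42°

42°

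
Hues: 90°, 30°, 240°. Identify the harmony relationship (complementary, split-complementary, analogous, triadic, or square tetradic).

split-complementary

Sort the hues: 30°, 90°, 240°.
Successive gaps around the wheel: 60°, 150°, 150°.
Two 150° gaps and one 60° gap — a base hue opposite a pair of accents 30° either side of its complement — is the split-complementary pattern.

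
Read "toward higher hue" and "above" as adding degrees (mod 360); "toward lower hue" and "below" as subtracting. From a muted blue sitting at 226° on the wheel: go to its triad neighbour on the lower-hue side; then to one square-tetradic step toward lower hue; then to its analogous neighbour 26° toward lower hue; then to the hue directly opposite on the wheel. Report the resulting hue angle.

170°

226 − 120 = 106°   (triadic ↓)
106 − 90 = 16°   (square ↓)
16 − 26 = -10 → -10 + 360 = 350°   (analog 26° ↓)
350 + 180 = 530 → 530 − 360 = 170°   (complement)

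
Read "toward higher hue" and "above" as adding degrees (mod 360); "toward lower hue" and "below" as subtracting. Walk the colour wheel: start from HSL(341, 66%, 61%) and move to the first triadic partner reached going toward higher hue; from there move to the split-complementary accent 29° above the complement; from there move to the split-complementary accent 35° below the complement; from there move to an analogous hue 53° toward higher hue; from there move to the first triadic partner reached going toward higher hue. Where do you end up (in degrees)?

268°

+120° (triadic ↑): 341 + 120 = 461 → 461 − 360 = 101°
+209° (split-comp 29° ↑): 101 + 209 = 310°
+145° (split-comp 35° ↓): 310 + 145 = 455 → 455 − 360 = 95°
+53° (analog 53° ↑): 95 + 53 = 148°
+120° (triadic ↑): 148 + 120 = 268°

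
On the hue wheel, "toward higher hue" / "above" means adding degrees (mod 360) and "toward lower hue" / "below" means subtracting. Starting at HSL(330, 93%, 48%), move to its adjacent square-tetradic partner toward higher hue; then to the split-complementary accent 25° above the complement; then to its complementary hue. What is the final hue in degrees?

+90° (square ↑): 330 + 90 = 420 → 420 − 360 = 60°
+205° (split-comp 25° ↑): 60 + 205 = 265°
+180° (complement): 265 + 180 = 445 → 445 − 360 = 85°

85°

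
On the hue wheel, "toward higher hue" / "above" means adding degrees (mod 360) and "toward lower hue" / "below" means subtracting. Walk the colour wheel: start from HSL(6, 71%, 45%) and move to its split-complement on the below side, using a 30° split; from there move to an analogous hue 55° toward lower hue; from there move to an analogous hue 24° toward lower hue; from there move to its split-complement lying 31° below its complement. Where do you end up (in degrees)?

split-comp 30° ↓ +150°: 6 + 150 = 156°
analog 55° ↓ −55°: 156 − 55 = 101°
analog 24° ↓ −24°: 101 − 24 = 77°
split-comp 31° ↓ +149°: 77 + 149 = 226°

226°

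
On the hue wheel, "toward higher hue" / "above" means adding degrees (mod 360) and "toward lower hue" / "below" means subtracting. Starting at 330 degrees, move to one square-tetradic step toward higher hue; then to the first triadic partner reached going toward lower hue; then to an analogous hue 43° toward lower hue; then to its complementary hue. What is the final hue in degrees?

+90° (square ↑): 330 + 90 = 420 → 420 − 360 = 60°
−120° (triadic ↓): 60 − 120 = -60 → -60 + 360 = 300°
−43° (analog 43° ↓): 300 − 43 = 257°
+180° (complement): 257 + 180 = 437 → 437 − 360 = 77°

77°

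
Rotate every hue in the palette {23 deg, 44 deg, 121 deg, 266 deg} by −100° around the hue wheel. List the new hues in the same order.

23 − 100 = -77 → -77 + 360 = 283°
44 − 100 = -56 → -56 + 360 = 304°
121 − 100 = 21°
266 − 100 = 166°

283°, 304°, 21°, 166°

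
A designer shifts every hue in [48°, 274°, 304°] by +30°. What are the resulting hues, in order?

48 + 30 = 78°
274 + 30 = 304°
304 + 30 = 334°

78°, 304°, 334°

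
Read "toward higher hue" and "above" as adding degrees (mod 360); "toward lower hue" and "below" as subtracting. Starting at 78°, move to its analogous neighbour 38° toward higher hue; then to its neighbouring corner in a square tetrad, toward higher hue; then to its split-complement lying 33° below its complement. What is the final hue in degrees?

analog 38° ↑ +38°: 78 + 38 = 116°
square ↑ +90°: 116 + 90 = 206°
split-comp 33° ↓ +147°: 206 + 147 = 353°

353°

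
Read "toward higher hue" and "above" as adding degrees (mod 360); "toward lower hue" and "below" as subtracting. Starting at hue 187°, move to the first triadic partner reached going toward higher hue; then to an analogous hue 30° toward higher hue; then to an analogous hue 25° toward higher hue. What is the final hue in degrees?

2°

triadic ↑ +120°: 187 + 120 = 307°
analog 30° ↑ +30°: 307 + 30 = 337°
analog 25° ↑ +25°: 337 + 25 = 362 → 362 − 360 = 2°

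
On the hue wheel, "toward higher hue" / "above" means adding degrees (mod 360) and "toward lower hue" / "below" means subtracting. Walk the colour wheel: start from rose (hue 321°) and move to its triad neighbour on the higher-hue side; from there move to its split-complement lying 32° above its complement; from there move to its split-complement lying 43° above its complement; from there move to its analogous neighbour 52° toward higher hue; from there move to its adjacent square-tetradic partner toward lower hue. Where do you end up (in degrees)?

+120° (triadic ↑): 321 + 120 = 441 → 441 − 360 = 81°
+212° (split-comp 32° ↑): 81 + 212 = 293°
+223° (split-comp 43° ↑): 293 + 223 = 516 → 516 − 360 = 156°
+52° (analog 52° ↑): 156 + 52 = 208°
−90° (square ↓): 208 − 90 = 118°

118°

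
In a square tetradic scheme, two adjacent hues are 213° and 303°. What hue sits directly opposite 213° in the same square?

A square tetradic scheme places four hues 90° apart; opposite corners are 180° apart.
213 + 180 = 393 → 393 − 360 = 33°

33°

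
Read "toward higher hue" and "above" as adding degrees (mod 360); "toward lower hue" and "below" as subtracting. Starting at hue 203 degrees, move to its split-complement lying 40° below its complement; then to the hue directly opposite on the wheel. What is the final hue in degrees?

163°

203 + 140 = 343°   (split-comp 40° ↓)
343 + 180 = 523 → 523 − 360 = 163°   (complement)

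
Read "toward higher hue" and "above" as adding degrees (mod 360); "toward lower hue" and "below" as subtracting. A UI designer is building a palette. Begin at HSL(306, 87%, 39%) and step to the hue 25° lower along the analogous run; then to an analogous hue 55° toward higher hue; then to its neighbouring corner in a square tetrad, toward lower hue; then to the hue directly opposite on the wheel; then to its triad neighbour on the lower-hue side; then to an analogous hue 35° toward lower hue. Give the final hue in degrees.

−25° (analog 25° ↓): 306 − 25 = 281°
+55° (analog 55° ↑): 281 + 55 = 336°
−90° (square ↓): 336 − 90 = 246°
+180° (complement): 246 + 180 = 426 → 426 − 360 = 66°
−120° (triadic ↓): 66 − 120 = -54 → -54 + 360 = 306°
−35° (analog 35° ↓): 306 − 35 = 271°

271°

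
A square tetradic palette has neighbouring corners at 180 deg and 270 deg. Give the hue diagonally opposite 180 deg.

0°

A square tetradic scheme places four hues 90° apart; opposite corners are 180° apart.
180 + 180 = 360 → 360 − 360 = 0°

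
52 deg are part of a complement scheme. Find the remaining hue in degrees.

232°

The complement sits 180° across the wheel.
The full set through 52° is {52°, 232°}.
Given {52°}, the missing hue is 232°.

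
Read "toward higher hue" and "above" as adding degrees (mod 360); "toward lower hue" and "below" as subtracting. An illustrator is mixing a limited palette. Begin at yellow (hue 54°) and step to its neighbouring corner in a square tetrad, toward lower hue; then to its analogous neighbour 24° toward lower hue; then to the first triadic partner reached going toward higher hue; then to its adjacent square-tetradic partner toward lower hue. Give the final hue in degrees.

330°

square ↓ −90°: 54 − 90 = -36 → -36 + 360 = 324°
analog 24° ↓ −24°: 324 − 24 = 300°
triadic ↑ +120°: 300 + 120 = 420 → 420 − 360 = 60°
square ↓ −90°: 60 − 90 = -30 → -30 + 360 = 330°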